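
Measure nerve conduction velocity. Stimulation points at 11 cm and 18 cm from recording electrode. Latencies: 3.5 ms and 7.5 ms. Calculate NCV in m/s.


Distance = (18 - 11) / 100 = 0.07 m
dt = (7.5 - 3.5) / 1000 = 0.004 s
NCV = dist / dt = 17.5 m/s


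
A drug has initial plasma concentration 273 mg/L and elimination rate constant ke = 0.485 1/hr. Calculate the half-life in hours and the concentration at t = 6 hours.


t_half = ln(2) / ke = 0.693147 / 0.485 = 1.429 hr
C(t) = C0 * exp(-ke*t) = 273 * exp(-0.485*6)
C(6) = 14.87 mg/L


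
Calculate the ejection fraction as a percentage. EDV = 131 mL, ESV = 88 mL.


SV = EDV - ESV = 131 - 88 = 43 mL
EF = SV/EDV * 100 = 43/131 * 100
EF = 32.82%


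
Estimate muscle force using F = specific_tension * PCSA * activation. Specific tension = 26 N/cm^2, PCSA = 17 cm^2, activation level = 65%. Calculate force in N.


F = sigma * PCSA * activation
F = 26 * 17 * 0.65
F = 287.3 N


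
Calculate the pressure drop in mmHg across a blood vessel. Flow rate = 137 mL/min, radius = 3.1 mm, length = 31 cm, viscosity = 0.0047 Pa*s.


dP = 8*mu*L*Q / (pi*r^4)
Q = 137 mL/min = 2.28333e-06 m^3/s
dP = 91.7322 Pa = 91.7322 / 133.322 mmHg = 0.688 mmHg


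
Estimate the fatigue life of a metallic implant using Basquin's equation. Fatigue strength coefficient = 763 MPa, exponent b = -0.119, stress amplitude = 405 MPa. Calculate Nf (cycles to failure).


sigma_a = sigma_f' * (2Nf)^b
2Nf = (sigma_a/sigma_f')^(1/b)
2Nf = (405/763)^(1/-0.119)
2Nf = 204.88423
Nf = 102.4


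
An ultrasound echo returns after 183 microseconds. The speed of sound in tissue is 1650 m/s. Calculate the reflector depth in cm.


depth = c * t / 2
t = 183 us = 1.8300e-04 s
depth = 1650 * 1.8300e-04 / 2
depth = 0.150975 m = 15.0975 cm


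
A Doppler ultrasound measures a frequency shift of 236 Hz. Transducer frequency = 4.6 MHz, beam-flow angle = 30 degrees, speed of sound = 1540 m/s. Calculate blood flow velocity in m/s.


v = fd * c / (2 * f0 * cos(theta))
v = 236 * 1540 / (2 * 4.6000e+06 * cos(30))
v = 0.04562 m/s


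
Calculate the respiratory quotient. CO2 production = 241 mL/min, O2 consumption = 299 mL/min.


RQ = VCO2 / VO2
RQ = 241 / 299
RQ = 0.806


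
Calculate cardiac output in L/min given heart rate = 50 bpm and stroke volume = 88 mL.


CO = HR * SV
CO = 50 * 88 / 1000
CO = 4.4 L/min


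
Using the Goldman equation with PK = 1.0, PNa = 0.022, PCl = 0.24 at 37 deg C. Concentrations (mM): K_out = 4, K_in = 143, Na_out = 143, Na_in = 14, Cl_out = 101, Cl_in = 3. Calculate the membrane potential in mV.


Vm = (RT/F)*ln((PK*Ko + PNa*Nao + PCl*Cli)/(PK*Ki + PNa*Nai + PCl*Clo))
Numer = 7.866, Denom = 167.548
Vm = -81.75 mV


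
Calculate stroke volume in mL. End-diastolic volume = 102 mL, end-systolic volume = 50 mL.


SV = EDV - ESV
SV = 102 - 50
SV = 52 mL


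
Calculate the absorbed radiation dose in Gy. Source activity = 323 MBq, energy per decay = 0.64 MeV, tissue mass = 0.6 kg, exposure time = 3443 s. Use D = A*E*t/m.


A = 323 MBq = 3.2300e+08 Bq
E = 0.64 MeV = 1.02528e-13 J
D = A*E*t/m = 3.2300e+08*1.02528e-13*3443/0.6
D = 0.19 Gy


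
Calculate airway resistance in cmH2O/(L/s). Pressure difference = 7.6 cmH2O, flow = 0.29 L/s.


R = dP / flow
R = 7.6 / 0.29
R = 26.21 cmH2O/(L/s)


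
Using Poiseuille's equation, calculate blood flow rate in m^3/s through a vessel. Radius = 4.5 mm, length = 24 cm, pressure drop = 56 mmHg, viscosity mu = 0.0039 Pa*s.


Q = pi*r^4*dP / (8*mu*L)
r = 0.0045 m, L = 0.24 m
dP = 56 mmHg = 7466.032 Pa
Q = 0.001284 m^3/s


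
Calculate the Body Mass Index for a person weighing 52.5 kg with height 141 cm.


BMI = weight / height^2
height = 141 cm = 1.41 m
BMI = 52.5 / 1.41^2
BMI = 26.41 kg/m^2


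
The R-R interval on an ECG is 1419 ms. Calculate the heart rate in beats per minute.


HR = 60 / RR_interval(s)
RR = 1419 ms = 1.419 s
HR = 60 / 1.419 = 42.28 bpm


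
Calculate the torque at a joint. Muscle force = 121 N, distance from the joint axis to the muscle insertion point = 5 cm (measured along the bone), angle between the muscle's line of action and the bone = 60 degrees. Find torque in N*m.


Torque = F * d * sin(theta)   (moment arm = d*sin(theta))
d = 5 cm = 0.05 m
Torque = 121 * 0.05 * sin(60)
Torque = 5.239 N*m


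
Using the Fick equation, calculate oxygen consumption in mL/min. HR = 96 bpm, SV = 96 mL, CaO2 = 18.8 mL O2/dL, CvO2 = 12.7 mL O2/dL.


CO = HR*SV = 96*96/1000 = 9.216 L/min
a-v O2 diff = 18.8 - 12.7 = 6.1 mL/dL
VO2 = CO * (CaO2-CvO2) * 10 dL/L
VO2 = 9.216 * 6.1 * 10
VO2 = 562.2 mL/min


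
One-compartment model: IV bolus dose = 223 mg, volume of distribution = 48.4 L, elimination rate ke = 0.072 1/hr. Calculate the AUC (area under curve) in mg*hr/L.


C0 = Dose/Vd = 223/48.4 = 4.60744 mg/L
AUC = C0/ke = 4.60744/0.072
AUC = 63.99 mg*hr/L


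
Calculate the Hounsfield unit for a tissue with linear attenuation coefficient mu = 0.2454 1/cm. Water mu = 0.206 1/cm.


HU = ((mu_tissue - mu_water) / mu_water) * 1000
HU = ((0.2454 - 0.206) / 0.206) * 1000
HU = 191.3


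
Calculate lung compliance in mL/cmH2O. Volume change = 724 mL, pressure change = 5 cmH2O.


C = dV / dP
C = 724 / 5
C = 144.8 mL/cmH2O


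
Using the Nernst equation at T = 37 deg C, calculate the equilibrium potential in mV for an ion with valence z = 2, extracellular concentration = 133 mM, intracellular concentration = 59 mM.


E = (RT/(zF)) * ln(C_out/C_in)
T = 37 + 273.15 = 310.15 K
E = (8.314 * 310.15 / (2 * 96485)) * ln(133/59)
E = 10.86 mV


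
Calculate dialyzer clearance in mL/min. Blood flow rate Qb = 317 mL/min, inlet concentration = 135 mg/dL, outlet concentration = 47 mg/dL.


K = Qb * (Cb_in - Cb_out) / Cb_in
K = 317 * (135 - 47) / 135
K = 206.6 mL/min


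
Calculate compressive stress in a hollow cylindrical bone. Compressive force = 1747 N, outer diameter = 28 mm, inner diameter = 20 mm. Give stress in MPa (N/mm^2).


A = pi*(r_o^2 - r_i^2)
r_o = 14 mm, r_i = 10 mm
A = 301.593 mm^2
sigma = F/A = 1747 / 301.593
sigma = 5.793 MPa


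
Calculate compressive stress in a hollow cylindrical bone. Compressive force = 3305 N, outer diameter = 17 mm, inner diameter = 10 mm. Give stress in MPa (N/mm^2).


A = pi*(r_o^2 - r_i^2)
r_o = 8.5 mm, r_i = 5 mm
A = 148.44 mm^2
sigma = F/A = 3305 / 148.44
sigma = 22.26 MPa


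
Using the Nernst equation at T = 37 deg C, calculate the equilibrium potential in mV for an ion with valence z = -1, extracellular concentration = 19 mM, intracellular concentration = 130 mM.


E = (RT/(zF)) * ln(C_out/C_in)
T = 37 + 273.15 = 310.15 K
E = (8.314 * 310.15 / (-1 * 96485)) * ln(19/130)
E = 51.4 mV


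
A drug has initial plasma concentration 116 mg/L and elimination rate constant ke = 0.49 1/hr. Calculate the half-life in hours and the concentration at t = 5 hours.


t_half = ln(2) / ke = 0.693147 / 0.49 = 1.415 hr
C(t) = C0 * exp(-ke*t) = 116 * exp(-0.49*5)
C(5) = 10.01 mg/L


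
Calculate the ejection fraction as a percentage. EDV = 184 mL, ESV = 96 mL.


SV = EDV - ESV = 184 - 96 = 88 mL
EF = SV/EDV * 100 = 88/184 * 100
EF = 47.83%


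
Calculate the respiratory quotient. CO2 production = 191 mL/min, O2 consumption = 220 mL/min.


RQ = VCO2 / VO2
RQ = 191 / 220
RQ = 0.8682


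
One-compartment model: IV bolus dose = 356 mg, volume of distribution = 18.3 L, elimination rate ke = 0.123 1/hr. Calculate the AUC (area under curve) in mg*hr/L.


C0 = Dose/Vd = 356/18.3 = 19.4536 mg/L
AUC = C0/ke = 19.4536/0.123
AUC = 158.2 mg*hr/L


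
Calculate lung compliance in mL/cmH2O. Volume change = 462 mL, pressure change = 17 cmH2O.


C = dV / dP
C = 462 / 17
C = 27.18 mL/cmH2O


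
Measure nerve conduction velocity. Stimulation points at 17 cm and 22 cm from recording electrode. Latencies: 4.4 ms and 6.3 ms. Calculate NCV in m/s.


Distance = (22 - 17) / 100 = 0.05 m
dt = (6.3 - 4.4) / 1000 = 0.0019 s
NCV = dist / dt = 26.32 m/s


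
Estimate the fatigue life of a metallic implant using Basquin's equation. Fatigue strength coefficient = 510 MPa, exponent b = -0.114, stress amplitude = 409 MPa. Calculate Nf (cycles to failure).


sigma_a = sigma_f' * (2Nf)^b
2Nf = (sigma_a/sigma_f')^(1/b)
2Nf = (409/510)^(1/-0.114)
2Nf = 6.930459
Nf = 3.465


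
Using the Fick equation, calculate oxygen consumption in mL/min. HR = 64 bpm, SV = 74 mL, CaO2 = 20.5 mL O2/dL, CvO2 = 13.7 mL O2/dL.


CO = HR*SV = 64*74/1000 = 4.736 L/min
a-v O2 diff = 20.5 - 13.7 = 6.8 mL/dL
VO2 = CO * (CaO2-CvO2) * 10 dL/L
VO2 = 4.736 * 6.8 * 10
VO2 = 322 mL/min


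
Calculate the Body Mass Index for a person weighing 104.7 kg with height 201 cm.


BMI = weight / height^2
height = 201 cm = 2.01 m
BMI = 104.7 / 2.01^2
BMI = 25.92 kg/m^2


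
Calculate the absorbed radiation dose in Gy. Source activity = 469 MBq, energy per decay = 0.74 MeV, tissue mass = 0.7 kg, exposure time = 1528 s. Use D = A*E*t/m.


A = 469 MBq = 4.6900e+08 Bq
E = 0.74 MeV = 1.18548e-13 J
D = A*E*t/m = 4.6900e+08*1.18548e-13*1528/0.7
D = 0.1214 Gy


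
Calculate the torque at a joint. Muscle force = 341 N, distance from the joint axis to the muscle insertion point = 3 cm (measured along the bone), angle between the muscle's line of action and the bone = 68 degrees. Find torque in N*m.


Torque = F * d * sin(theta)   (moment arm = d*sin(theta))
d = 3 cm = 0.03 m
Torque = 341 * 0.03 * sin(68)
Torque = 9.485 N*m


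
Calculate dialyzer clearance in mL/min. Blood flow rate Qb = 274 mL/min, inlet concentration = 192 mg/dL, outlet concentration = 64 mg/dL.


K = Qb * (Cb_in - Cb_out) / Cb_in
K = 274 * (192 - 64) / 192
K = 182.7 mL/min


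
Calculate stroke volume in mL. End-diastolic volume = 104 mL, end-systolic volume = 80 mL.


SV = EDV - ESV
SV = 104 - 80
SV = 24 mL


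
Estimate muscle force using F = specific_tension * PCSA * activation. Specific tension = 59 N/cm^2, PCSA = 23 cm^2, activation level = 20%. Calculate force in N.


F = sigma * PCSA * activation
F = 59 * 23 * 0.2
F = 271.4 N


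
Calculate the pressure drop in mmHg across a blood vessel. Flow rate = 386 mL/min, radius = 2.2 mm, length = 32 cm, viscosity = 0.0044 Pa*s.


dP = 8*mu*L*Q / (pi*r^4)
Q = 386 mL/min = 6.43333e-06 m^3/s
dP = 984.664 Pa = 984.664 / 133.322 mmHg = 7.386 mmHg


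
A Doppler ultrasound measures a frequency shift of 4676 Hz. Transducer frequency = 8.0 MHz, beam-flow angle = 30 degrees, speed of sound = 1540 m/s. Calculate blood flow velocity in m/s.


v = fd * c / (2 * f0 * cos(theta))
v = 4676 * 1540 / (2 * 8.0000e+06 * cos(30))
v = 0.5197 m/s


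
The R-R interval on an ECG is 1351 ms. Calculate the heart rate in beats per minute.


HR = 60 / RR_interval(s)
RR = 1351 ms = 1.351 s
HR = 60 / 1.351 = 44.41 bpm


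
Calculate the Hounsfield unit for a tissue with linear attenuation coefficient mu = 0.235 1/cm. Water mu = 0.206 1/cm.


HU = ((mu_tissue - mu_water) / mu_water) * 1000
HU = ((0.235 - 0.206) / 0.206) * 1000
HU = 140.8


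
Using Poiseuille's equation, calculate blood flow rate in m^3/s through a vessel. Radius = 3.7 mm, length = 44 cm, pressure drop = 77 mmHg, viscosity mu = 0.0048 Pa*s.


Q = pi*r^4*dP / (8*mu*L)
r = 0.0037 m, L = 0.44 m
dP = 77 mmHg = 10265.794 Pa
Q = 3.5774e-04 m^3/s


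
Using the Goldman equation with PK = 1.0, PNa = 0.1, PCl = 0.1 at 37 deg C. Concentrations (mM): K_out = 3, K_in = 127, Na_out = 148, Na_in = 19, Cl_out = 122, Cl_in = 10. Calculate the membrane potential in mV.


Vm = (RT/F)*ln((PK*Ko + PNa*Nao + PCl*Cli)/(PK*Ki + PNa*Nai + PCl*Clo))
Numer = 18.8, Denom = 141.1
Vm = -53.87 mV


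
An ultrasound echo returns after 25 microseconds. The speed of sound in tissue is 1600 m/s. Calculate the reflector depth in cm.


depth = c * t / 2
t = 25 us = 2.5000e-05 s
depth = 1600 * 2.5000e-05 / 2
depth = 0.02 m = 2 cm


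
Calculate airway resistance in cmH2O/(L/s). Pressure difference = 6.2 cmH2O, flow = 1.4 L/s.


R = dP / flow
R = 6.2 / 1.4
R = 4.429 cmH2O/(L/s)


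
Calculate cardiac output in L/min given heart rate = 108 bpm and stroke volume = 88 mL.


CO = HR * SV
CO = 108 * 88 / 1000
CO = 9.504 L/min


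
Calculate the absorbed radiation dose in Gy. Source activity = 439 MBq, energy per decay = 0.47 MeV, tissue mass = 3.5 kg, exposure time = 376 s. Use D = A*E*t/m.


A = 439 MBq = 4.3900e+08 Bq
E = 0.47 MeV = 7.5294e-14 J
D = A*E*t/m = 4.3900e+08*7.5294e-14*376/3.5
D = 0.003551 Gy


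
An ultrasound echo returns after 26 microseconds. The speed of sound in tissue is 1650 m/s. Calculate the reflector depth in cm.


depth = c * t / 2
t = 26 us = 2.6000e-05 s
depth = 1650 * 2.6000e-05 / 2
depth = 0.02145 m = 2.145 cm


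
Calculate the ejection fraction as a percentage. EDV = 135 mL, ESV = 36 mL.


SV = EDV - ESV = 135 - 36 = 99 mL
EF = SV/EDV * 100 = 99/135 * 100
EF = 73.33%


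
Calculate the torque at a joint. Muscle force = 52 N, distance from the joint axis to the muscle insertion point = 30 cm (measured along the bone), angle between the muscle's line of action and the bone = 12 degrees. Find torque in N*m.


Torque = F * d * sin(theta)   (moment arm = d*sin(theta))
d = 30 cm = 0.3 m
Torque = 52 * 0.3 * sin(12)
Torque = 3.243 N*m


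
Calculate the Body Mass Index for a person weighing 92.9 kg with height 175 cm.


BMI = weight / height^2
height = 175 cm = 1.75 m
BMI = 92.9 / 1.75^2
BMI = 30.33 kg/m^2


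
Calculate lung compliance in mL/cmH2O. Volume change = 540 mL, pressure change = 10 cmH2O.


C = dV / dP
C = 540 / 10
C = 54 mL/cmH2O


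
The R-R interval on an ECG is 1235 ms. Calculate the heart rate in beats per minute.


HR = 60 / RR_interval(s)
RR = 1235 ms = 1.235 s
HR = 60 / 1.235 = 48.58 bpm


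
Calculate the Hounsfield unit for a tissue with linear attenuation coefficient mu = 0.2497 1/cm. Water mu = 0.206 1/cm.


HU = ((mu_tissue - mu_water) / mu_water) * 1000
HU = ((0.2497 - 0.206) / 0.206) * 1000
HU = 212.1


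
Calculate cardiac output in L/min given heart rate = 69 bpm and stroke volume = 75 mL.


CO = HR * SV
CO = 69 * 75 / 1000
CO = 5.175 L/min


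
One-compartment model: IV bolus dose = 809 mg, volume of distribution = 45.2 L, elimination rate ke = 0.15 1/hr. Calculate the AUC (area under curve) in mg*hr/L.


C0 = Dose/Vd = 809/45.2 = 17.8982 mg/L
AUC = C0/ke = 17.8982/0.15
AUC = 119.3 mg*hr/L


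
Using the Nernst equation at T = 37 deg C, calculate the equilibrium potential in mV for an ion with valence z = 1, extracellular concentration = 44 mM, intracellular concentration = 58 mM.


E = (RT/(zF)) * ln(C_out/C_in)
T = 37 + 273.15 = 310.15 K
E = (8.314 * 310.15 / (1 * 96485)) * ln(44/58)
E = -7.383 mV


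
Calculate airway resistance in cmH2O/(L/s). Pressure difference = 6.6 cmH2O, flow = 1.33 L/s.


R = dP / flow
R = 6.6 / 1.33
R = 4.962 cmH2O/(L/s)


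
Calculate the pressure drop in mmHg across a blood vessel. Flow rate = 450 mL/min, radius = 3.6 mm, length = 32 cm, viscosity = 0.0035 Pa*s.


dP = 8*mu*L*Q / (pi*r^4)
Q = 450 mL/min = 7.5e-06 m^3/s
dP = 127.353 Pa = 127.353 / 133.322 mmHg = 0.9552 mmHg


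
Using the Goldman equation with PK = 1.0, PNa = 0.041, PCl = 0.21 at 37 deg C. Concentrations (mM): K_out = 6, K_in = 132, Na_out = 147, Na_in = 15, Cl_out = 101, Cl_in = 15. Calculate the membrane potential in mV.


Vm = (RT/F)*ln((PK*Ko + PNa*Nao + PCl*Cli)/(PK*Ki + PNa*Nai + PCl*Clo))
Numer = 15.177, Denom = 153.825
Vm = -61.9 mV


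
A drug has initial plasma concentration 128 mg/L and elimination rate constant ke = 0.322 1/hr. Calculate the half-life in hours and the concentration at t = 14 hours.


t_half = ln(2) / ke = 0.693147 / 0.322 = 2.153 hr
C(t) = C0 * exp(-ke*t) = 128 * exp(-0.322*14)
C(14) = 1.411 mg/L


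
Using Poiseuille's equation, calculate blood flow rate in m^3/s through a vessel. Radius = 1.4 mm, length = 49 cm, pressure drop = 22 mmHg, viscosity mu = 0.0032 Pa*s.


Q = pi*r^4*dP / (8*mu*L)
r = 0.0014 m, L = 0.49 m
dP = 22 mmHg = 2933.084 Pa
Q = 2.8220e-06 m^3/s


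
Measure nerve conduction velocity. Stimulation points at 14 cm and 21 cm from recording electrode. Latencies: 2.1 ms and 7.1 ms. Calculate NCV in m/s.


Distance = (21 - 14) / 100 = 0.07 m
dt = (7.1 - 2.1) / 1000 = 0.005 s
NCV = dist / dt = 14 m/s


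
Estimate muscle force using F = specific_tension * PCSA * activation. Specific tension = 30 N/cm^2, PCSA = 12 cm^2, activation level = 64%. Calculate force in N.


F = sigma * PCSA * activation
F = 30 * 12 * 0.64
F = 230.4 N


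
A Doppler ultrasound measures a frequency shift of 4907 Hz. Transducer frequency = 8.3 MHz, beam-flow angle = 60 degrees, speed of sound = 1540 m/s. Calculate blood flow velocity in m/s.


v = fd * c / (2 * f0 * cos(theta))
v = 4907 * 1540 / (2 * 8.3000e+06 * cos(60))
v = 0.9105 m/s


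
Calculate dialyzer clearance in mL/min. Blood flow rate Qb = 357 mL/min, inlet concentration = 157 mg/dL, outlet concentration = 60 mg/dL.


K = Qb * (Cb_in - Cb_out) / Cb_in
K = 357 * (157 - 60) / 157
K = 220.6 mL/min


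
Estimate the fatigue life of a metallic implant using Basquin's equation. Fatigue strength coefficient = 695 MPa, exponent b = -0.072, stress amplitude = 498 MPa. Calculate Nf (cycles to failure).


sigma_a = sigma_f' * (2Nf)^b
2Nf = (sigma_a/sigma_f')^(1/b)
2Nf = (498/695)^(1/-0.072)
2Nf = 102.44541
Nf = 51.22


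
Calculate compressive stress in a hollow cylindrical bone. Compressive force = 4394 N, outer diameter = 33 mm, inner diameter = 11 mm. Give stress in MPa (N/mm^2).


A = pi*(r_o^2 - r_i^2)
r_o = 16.5 mm, r_i = 5.5 mm
A = 760.265 mm^2
sigma = F/A = 4394 / 760.265
sigma = 5.78 MPa


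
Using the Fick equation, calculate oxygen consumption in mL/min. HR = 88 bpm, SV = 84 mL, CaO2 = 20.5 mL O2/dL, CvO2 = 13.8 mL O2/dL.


CO = HR*SV = 88*84/1000 = 7.392 L/min
a-v O2 diff = 20.5 - 13.8 = 6.7 mL/dL
VO2 = CO * (CaO2-CvO2) * 10 dL/L
VO2 = 7.392 * 6.7 * 10
VO2 = 495.3 mL/min


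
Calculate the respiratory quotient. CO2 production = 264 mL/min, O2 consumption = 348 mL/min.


RQ = VCO2 / VO2
RQ = 264 / 348
RQ = 0.7586


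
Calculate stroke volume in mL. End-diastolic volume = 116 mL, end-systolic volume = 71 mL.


SV = EDV - ESV
SV = 116 - 71
SV = 45 mL


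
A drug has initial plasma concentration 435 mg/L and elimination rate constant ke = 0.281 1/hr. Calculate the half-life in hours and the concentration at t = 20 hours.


t_half = ln(2) / ke = 0.693147 / 0.281 = 2.467 hr
C(t) = C0 * exp(-ke*t) = 435 * exp(-0.281*20)
C(20) = 1.577 mg/L


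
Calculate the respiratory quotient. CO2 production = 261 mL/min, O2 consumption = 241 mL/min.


RQ = VCO2 / VO2
RQ = 261 / 241
RQ = 1.083


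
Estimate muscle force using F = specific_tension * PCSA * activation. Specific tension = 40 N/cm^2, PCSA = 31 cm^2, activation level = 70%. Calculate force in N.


F = sigma * PCSA * activation
F = 40 * 31 * 0.7
F = 868 N


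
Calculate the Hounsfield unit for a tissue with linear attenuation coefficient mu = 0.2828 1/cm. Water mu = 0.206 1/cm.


HU = ((mu_tissue - mu_water) / mu_water) * 1000
HU = ((0.2828 - 0.206) / 0.206) * 1000
HU = 372.8


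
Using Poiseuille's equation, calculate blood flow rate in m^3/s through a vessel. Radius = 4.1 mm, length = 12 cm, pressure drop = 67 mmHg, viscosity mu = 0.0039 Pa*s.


Q = pi*r^4*dP / (8*mu*L)
r = 0.0041 m, L = 0.12 m
dP = 67 mmHg = 8932.574 Pa
Q = 0.002118 m^3/s


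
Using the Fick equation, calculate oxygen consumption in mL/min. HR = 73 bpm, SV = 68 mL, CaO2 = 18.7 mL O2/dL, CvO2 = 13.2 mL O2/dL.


CO = HR*SV = 73*68/1000 = 4.964 L/min
a-v O2 diff = 18.7 - 13.2 = 5.5 mL/dL
VO2 = CO * (CaO2-CvO2) * 10 dL/L
VO2 = 4.964 * 5.5 * 10
VO2 = 273 mL/min


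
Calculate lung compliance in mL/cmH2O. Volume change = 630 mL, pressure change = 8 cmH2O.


C = dV / dP
C = 630 / 8
C = 78.75 mL/cmH2O


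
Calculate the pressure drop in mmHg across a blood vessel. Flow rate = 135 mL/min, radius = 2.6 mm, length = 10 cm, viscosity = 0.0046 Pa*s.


dP = 8*mu*L*Q / (pi*r^4)
Q = 135 mL/min = 2.25e-06 m^3/s
dP = 57.6749 Pa = 57.6749 / 133.322 mmHg = 0.4326 mmHg


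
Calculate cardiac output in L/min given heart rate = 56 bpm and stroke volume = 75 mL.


CO = HR * SV
CO = 56 * 75 / 1000
CO = 4.2 L/min


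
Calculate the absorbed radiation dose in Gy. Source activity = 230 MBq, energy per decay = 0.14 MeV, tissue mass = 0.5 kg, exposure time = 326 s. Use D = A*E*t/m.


A = 230 MBq = 2.3000e+08 Bq
E = 0.14 MeV = 2.2428e-14 J
D = A*E*t/m = 2.3000e+08*2.2428e-14*326/0.5
D = 0.003363 Gy


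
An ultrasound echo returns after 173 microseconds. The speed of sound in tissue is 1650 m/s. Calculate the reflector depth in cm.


depth = c * t / 2
t = 173 us = 1.7300e-04 s
depth = 1650 * 1.7300e-04 / 2
depth = 0.142725 m = 14.2725 cm


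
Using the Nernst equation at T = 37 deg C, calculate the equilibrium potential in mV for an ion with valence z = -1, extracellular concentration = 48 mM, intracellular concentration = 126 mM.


E = (RT/(zF)) * ln(C_out/C_in)
T = 37 + 273.15 = 310.15 K
E = (8.314 * 310.15 / (-1 * 96485)) * ln(48/126)
E = 25.79 mV


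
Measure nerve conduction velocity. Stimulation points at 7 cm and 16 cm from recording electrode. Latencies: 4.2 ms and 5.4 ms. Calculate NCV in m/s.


Distance = (16 - 7) / 100 = 0.09 m
dt = (5.4 - 4.2) / 1000 = 0.0012 s
NCV = dist / dt = 75 m/s


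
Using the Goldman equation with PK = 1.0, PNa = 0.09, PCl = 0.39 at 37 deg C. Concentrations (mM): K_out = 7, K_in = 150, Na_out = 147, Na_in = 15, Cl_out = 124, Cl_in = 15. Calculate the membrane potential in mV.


Vm = (RT/F)*ln((PK*Ko + PNa*Nao + PCl*Cli)/(PK*Ki + PNa*Nai + PCl*Clo))
Numer = 26.08, Denom = 199.71
Vm = -54.4 mV


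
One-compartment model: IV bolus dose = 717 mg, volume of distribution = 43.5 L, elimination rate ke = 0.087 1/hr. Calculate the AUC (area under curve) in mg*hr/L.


C0 = Dose/Vd = 717/43.5 = 16.4828 mg/L
AUC = C0/ke = 16.4828/0.087
AUC = 189.5 mg*hr/L


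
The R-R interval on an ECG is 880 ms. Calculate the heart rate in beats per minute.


HR = 60 / RR_interval(s)
RR = 880 ms = 0.88 s
HR = 60 / 0.88 = 68.18 bpm


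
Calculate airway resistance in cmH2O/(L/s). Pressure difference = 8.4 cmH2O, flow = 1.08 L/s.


R = dP / flow
R = 8.4 / 1.08
R = 7.778 cmH2O/(L/s)


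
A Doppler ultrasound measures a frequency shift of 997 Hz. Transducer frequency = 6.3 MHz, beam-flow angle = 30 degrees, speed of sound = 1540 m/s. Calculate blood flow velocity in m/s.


v = fd * c / (2 * f0 * cos(theta))
v = 997 * 1540 / (2 * 6.3000e+06 * cos(30))
v = 0.1407 m/s


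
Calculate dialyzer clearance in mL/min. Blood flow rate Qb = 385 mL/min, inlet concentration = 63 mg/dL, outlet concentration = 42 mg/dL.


K = Qb * (Cb_in - Cb_out) / Cb_in
K = 385 * (63 - 42) / 63
K = 128.3 mL/min


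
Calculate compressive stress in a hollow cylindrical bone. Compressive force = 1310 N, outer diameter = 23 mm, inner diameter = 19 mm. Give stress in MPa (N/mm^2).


A = pi*(r_o^2 - r_i^2)
r_o = 11.5 mm, r_i = 9.5 mm
A = 131.947 mm^2
sigma = F/A = 1310 / 131.947
sigma = 9.928 MPa


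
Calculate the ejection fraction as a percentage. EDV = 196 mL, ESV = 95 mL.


SV = EDV - ESV = 196 - 95 = 101 mL
EF = SV/EDV * 100 = 101/196 * 100
EF = 51.53%


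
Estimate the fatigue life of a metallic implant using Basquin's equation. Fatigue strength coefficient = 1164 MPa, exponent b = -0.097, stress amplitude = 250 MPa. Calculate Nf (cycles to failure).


sigma_a = sigma_f' * (2Nf)^b
2Nf = (sigma_a/sigma_f')^(1/b)
2Nf = (250/1164)^(1/-0.097)
2Nf = 7704273.1
Nf = 3.8521e+06


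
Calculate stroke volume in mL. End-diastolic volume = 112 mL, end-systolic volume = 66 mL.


SV = EDV - ESV
SV = 112 - 66
SV = 46 mL


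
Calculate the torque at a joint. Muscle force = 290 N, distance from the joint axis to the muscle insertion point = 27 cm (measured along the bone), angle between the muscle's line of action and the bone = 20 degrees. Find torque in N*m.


Torque = F * d * sin(theta)   (moment arm = d*sin(theta))
d = 27 cm = 0.27 m
Torque = 290 * 0.27 * sin(20)
Torque = 26.78 N*m


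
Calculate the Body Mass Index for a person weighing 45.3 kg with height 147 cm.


BMI = weight / height^2
height = 147 cm = 1.47 m
BMI = 45.3 / 1.47^2
BMI = 20.96 kg/m^2


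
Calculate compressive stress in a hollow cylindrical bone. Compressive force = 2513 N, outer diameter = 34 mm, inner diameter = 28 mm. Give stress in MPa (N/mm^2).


A = pi*(r_o^2 - r_i^2)
r_o = 17 mm, r_i = 14 mm
A = 292.168 mm^2
sigma = F/A = 2513 / 292.168
sigma = 8.601 MPa


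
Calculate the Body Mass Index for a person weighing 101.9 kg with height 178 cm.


BMI = weight / height^2
height = 178 cm = 1.78 m
BMI = 101.9 / 1.78^2
BMI = 32.16 kg/m^2


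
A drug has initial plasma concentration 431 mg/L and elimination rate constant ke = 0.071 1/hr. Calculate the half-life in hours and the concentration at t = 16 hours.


t_half = ln(2) / ke = 0.693147 / 0.071 = 9.763 hr
C(t) = C0 * exp(-ke*t) = 431 * exp(-0.071*16)
C(16) = 138.4 mg/L


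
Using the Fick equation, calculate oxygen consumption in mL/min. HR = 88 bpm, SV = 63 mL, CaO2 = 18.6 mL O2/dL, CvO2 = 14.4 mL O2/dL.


CO = HR*SV = 88*63/1000 = 5.544 L/min
a-v O2 diff = 18.6 - 14.4 = 4.2 mL/dL
VO2 = CO * (CaO2-CvO2) * 10 dL/L
VO2 = 5.544 * 4.2 * 10
VO2 = 232.8 mL/min


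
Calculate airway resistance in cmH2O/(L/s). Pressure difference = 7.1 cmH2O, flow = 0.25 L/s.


R = dP / flow
R = 7.1 / 0.25
R = 28.4 cmH2O/(L/s)


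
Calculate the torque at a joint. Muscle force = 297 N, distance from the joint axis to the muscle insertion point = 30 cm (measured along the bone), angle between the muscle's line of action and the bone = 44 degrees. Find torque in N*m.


Torque = F * d * sin(theta)   (moment arm = d*sin(theta))
d = 30 cm = 0.3 m
Torque = 297 * 0.3 * sin(44)
Torque = 61.89 N*m


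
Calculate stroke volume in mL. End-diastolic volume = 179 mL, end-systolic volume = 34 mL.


SV = EDV - ESV
SV = 179 - 34
SV = 145 mL


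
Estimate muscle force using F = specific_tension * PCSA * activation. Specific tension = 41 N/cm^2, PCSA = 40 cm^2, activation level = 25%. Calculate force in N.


F = sigma * PCSA * activation
F = 41 * 40 * 0.25
F = 410 N


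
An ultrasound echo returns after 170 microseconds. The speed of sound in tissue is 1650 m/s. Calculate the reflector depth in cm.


depth = c * t / 2
t = 170 us = 1.7000e-04 s
depth = 1650 * 1.7000e-04 / 2
depth = 0.14025 m = 14.025 cm


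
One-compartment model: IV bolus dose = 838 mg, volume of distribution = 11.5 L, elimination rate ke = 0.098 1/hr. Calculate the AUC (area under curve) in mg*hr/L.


C0 = Dose/Vd = 838/11.5 = 72.8696 mg/L
AUC = C0/ke = 72.8696/0.098
AUC = 743.6 mg*hr/L


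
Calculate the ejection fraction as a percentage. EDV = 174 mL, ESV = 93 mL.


SV = EDV - ESV = 174 - 93 = 81 mL
EF = SV/EDV * 100 = 81/174 * 100
EF = 46.55%


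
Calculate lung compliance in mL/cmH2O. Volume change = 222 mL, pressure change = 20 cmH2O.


C = dV / dP
C = 222 / 20
C = 11.1 mL/cmH2O


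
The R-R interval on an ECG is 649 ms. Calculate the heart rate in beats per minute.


HR = 60 / RR_interval(s)
RR = 649 ms = 0.649 s
HR = 60 / 0.649 = 92.45 bpm


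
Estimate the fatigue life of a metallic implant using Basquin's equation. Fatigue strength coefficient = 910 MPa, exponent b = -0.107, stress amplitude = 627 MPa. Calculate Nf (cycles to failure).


sigma_a = sigma_f' * (2Nf)^b
2Nf = (sigma_a/sigma_f')^(1/b)
2Nf = (627/910)^(1/-0.107)
2Nf = 32.501631
Nf = 16.25


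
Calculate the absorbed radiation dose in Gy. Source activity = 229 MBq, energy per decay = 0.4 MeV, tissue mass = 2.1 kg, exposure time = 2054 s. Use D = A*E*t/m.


A = 229 MBq = 2.2900e+08 Bq
E = 0.4 MeV = 6.408e-14 J
D = A*E*t/m = 2.2900e+08*6.408e-14*2054/2.1
D = 0.01435 Gy


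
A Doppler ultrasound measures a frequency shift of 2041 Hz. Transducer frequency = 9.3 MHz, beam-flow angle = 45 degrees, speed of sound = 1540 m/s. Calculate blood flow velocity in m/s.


v = fd * c / (2 * f0 * cos(theta))
v = 2041 * 1540 / (2 * 9.3000e+06 * cos(45))
v = 0.239 m/s


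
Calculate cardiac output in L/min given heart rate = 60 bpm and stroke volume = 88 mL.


CO = HR * SV
CO = 60 * 88 / 1000
CO = 5.28 L/min


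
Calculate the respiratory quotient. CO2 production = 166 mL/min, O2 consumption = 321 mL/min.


RQ = VCO2 / VO2
RQ = 166 / 321
RQ = 0.5171


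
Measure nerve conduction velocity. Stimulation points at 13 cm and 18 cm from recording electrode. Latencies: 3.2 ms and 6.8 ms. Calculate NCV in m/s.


Distance = (18 - 13) / 100 = 0.05 m
dt = (6.8 - 3.2) / 1000 = 0.0036 s
NCV = dist / dt = 13.89 m/s


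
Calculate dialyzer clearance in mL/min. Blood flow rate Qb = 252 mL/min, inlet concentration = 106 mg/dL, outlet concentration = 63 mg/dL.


K = Qb * (Cb_in - Cb_out) / Cb_in
K = 252 * (106 - 63) / 106
K = 102.2 mL/min


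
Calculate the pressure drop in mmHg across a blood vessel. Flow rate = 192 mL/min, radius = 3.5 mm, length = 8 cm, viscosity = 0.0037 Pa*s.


dP = 8*mu*L*Q / (pi*r^4)
Q = 192 mL/min = 3.2e-06 m^3/s
dP = 16.0735 Pa = 16.0735 / 133.322 mmHg = 0.1206 mmHg


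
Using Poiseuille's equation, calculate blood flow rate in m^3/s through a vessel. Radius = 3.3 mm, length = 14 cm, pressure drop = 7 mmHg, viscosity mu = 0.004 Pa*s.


Q = pi*r^4*dP / (8*mu*L)
r = 0.0033 m, L = 0.14 m
dP = 7 mmHg = 933.254 Pa
Q = 7.7612e-05 m^3/s


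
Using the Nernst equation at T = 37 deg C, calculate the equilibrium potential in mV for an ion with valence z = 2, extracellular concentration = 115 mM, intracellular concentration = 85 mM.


E = (RT/(zF)) * ln(C_out/C_in)
T = 37 + 273.15 = 310.15 K
E = (8.314 * 310.15 / (2 * 96485)) * ln(115/85)
E = 4.039 mV


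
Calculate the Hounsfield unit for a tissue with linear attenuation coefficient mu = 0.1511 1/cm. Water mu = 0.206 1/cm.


HU = ((mu_tissue - mu_water) / mu_water) * 1000
HU = ((0.1511 - 0.206) / 0.206) * 1000
HU = -266.5


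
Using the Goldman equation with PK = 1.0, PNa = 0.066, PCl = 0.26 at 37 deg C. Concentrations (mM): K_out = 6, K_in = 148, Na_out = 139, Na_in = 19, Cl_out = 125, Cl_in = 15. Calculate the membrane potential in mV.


Vm = (RT/F)*ln((PK*Ko + PNa*Nao + PCl*Cli)/(PK*Ki + PNa*Nai + PCl*Clo))
Numer = 19.074, Denom = 181.754
Vm = -60.25 mV


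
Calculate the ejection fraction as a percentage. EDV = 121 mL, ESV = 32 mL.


SV = EDV - ESV = 121 - 32 = 89 mL
EF = SV/EDV * 100 = 89/121 * 100
EF = 73.55%


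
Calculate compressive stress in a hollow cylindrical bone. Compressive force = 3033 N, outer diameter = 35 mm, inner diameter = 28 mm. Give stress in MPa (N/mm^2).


A = pi*(r_o^2 - r_i^2)
r_o = 17.5 mm, r_i = 14 mm
A = 346.361 mm^2
sigma = F/A = 3033 / 346.361
sigma = 8.757 MPa


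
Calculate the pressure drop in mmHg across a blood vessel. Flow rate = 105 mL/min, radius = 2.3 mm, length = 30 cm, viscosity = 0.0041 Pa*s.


dP = 8*mu*L*Q / (pi*r^4)
Q = 105 mL/min = 1.75e-06 m^3/s
dP = 195.872 Pa = 195.872 / 133.322 mmHg = 1.469 mmHg


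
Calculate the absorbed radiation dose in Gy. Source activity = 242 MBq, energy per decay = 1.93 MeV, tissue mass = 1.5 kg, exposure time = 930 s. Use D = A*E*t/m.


A = 242 MBq = 2.4200e+08 Bq
E = 1.93 MeV = 3.09186e-13 J
D = A*E*t/m = 2.4200e+08*3.09186e-13*930/1.5
D = 0.04639 Gy


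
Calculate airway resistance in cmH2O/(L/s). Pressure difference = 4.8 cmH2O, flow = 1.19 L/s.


R = dP / flow
R = 4.8 / 1.19
R = 4.034 cmH2O/(L/s)


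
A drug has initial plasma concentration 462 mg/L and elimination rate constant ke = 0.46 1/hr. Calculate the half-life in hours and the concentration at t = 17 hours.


t_half = ln(2) / ke = 0.693147 / 0.46 = 1.507 hr
C(t) = C0 * exp(-ke*t) = 462 * exp(-0.46*17)
C(17) = 0.1855 mg/L


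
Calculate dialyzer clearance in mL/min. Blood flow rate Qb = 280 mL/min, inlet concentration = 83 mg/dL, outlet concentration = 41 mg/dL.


K = Qb * (Cb_in - Cb_out) / Cb_in
K = 280 * (83 - 41) / 83
K = 141.7 mL/min


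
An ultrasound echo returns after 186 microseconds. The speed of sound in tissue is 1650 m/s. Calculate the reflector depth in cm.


depth = c * t / 2
t = 186 us = 1.8600e-04 s
depth = 1650 * 1.8600e-04 / 2
depth = 0.15345 m = 15.345 cm


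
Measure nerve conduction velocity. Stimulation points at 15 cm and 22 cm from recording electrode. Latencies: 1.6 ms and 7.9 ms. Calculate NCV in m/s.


Distance = (22 - 15) / 100 = 0.07 m
dt = (7.9 - 1.6) / 1000 = 0.0063 s
NCV = dist / dt = 11.11 m/s


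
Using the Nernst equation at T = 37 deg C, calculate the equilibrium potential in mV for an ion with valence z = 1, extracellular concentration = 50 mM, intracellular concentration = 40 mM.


E = (RT/(zF)) * ln(C_out/C_in)
T = 37 + 273.15 = 310.15 K
E = (8.314 * 310.15 / (1 * 96485)) * ln(50/40)
E = 5.964 mV


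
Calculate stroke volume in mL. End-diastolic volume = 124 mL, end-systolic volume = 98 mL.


SV = EDV - ESV
SV = 124 - 98
SV = 26 mL


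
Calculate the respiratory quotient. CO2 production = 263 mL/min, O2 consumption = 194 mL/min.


RQ = VCO2 / VO2
RQ = 263 / 194
RQ = 1.356


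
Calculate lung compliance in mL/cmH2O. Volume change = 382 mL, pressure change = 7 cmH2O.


C = dV / dP
C = 382 / 7
C = 54.57 mL/cmH2O


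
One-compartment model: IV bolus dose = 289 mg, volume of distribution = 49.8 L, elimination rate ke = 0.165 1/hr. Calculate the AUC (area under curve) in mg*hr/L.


C0 = Dose/Vd = 289/49.8 = 5.80321 mg/L
AUC = C0/ke = 5.80321/0.165
AUC = 35.17 mg*hr/L


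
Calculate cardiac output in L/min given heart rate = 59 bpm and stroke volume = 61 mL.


CO = HR * SV
CO = 59 * 61 / 1000
CO = 3.599 L/min


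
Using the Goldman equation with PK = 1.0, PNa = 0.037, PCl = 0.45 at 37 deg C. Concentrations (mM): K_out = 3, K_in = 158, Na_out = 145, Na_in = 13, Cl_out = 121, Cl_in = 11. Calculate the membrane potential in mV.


Vm = (RT/F)*ln((PK*Ko + PNa*Nao + PCl*Cli)/(PK*Ki + PNa*Nai + PCl*Clo))
Numer = 13.315, Denom = 212.931
Vm = -74.08 mV


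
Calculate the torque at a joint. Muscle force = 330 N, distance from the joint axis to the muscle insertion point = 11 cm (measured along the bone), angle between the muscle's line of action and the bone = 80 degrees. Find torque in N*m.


Torque = F * d * sin(theta)   (moment arm = d*sin(theta))
d = 11 cm = 0.11 m
Torque = 330 * 0.11 * sin(80)
Torque = 35.75 N*m


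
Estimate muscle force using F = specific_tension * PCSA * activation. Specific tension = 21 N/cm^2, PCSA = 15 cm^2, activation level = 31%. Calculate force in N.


F = sigma * PCSA * activation
F = 21 * 15 * 0.31
F = 97.65 N


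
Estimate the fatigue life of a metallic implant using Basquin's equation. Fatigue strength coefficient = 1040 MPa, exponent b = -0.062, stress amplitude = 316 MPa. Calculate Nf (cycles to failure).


sigma_a = sigma_f' * (2Nf)^b
2Nf = (sigma_a/sigma_f')^(1/b)
2Nf = (316/1040)^(1/-0.062)
2Nf = 2.2095023e+08
Nf = 1.1048e+08


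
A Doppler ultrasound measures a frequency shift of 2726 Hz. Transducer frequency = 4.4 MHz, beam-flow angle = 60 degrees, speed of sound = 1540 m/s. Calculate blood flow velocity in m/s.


v = fd * c / (2 * f0 * cos(theta))
v = 2726 * 1540 / (2 * 4.4000e+06 * cos(60))
v = 0.9541 m/s


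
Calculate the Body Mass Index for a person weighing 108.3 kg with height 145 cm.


BMI = weight / height^2
height = 145 cm = 1.45 m
BMI = 108.3 / 1.45^2
BMI = 51.51 kg/m^2


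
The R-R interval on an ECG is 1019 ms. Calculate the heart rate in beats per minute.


HR = 60 / RR_interval(s)
RR = 1019 ms = 1.019 s
HR = 60 / 1.019 = 58.88 bpm


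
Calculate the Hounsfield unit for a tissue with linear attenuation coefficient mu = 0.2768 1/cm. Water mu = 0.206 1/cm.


HU = ((mu_tissue - mu_water) / mu_water) * 1000
HU = ((0.2768 - 0.206) / 0.206) * 1000
HU = 343.7


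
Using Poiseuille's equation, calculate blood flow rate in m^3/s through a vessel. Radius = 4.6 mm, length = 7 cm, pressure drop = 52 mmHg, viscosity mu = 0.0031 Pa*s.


Q = pi*r^4*dP / (8*mu*L)
r = 0.0046 m, L = 0.07 m
dP = 52 mmHg = 6932.744 Pa
Q = 0.005617 m^3/s


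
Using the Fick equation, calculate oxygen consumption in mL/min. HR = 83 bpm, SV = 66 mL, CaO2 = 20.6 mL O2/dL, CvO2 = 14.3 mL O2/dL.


CO = HR*SV = 83*66/1000 = 5.478 L/min
a-v O2 diff = 20.6 - 14.3 = 6.3 mL/dL
VO2 = CO * (CaO2-CvO2) * 10 dL/L
VO2 = 5.478 * 6.3 * 10
VO2 = 345.1 mL/min


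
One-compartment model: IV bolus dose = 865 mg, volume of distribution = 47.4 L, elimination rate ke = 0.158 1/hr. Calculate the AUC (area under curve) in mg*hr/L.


C0 = Dose/Vd = 865/47.4 = 18.2489 mg/L
AUC = C0/ke = 18.2489/0.158
AUC = 115.5 mg*hr/L


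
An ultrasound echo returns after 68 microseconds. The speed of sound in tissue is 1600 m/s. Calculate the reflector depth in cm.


depth = c * t / 2
t = 68 us = 6.8000e-05 s
depth = 1600 * 6.8000e-05 / 2
depth = 0.0544 m = 5.44 cm


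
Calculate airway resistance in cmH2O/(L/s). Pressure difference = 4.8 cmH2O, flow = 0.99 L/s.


R = dP / flow
R = 4.8 / 0.99
R = 4.848 cmH2O/(L/s)


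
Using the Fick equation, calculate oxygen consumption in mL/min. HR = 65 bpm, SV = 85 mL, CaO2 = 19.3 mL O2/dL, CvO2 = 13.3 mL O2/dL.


CO = HR*SV = 65*85/1000 = 5.525 L/min
a-v O2 diff = 19.3 - 13.3 = 6 mL/dL
VO2 = CO * (CaO2-CvO2) * 10 dL/L
VO2 = 5.525 * 6 * 10
VO2 = 331.5 mL/min


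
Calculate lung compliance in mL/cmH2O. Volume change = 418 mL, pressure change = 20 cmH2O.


C = dV / dP
C = 418 / 20
C = 20.9 mL/cmH2O


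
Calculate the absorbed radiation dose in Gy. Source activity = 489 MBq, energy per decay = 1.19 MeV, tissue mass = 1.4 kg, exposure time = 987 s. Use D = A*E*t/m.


A = 489 MBq = 4.8900e+08 Bq
E = 1.19 MeV = 1.90638e-13 J
D = A*E*t/m = 4.8900e+08*1.90638e-13*987/1.4
D = 0.06572 Gy


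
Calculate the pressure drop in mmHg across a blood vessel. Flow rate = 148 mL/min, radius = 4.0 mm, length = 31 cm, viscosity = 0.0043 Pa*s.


dP = 8*mu*L*Q / (pi*r^4)
Q = 148 mL/min = 2.46667e-06 m^3/s
dP = 32.707 Pa = 32.707 / 133.322 mmHg = 0.2453 mmHg


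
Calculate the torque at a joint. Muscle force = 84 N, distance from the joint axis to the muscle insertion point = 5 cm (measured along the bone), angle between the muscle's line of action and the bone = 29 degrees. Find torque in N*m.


Torque = F * d * sin(theta)   (moment arm = d*sin(theta))
d = 5 cm = 0.05 m
Torque = 84 * 0.05 * sin(29)
Torque = 2.036 N*m


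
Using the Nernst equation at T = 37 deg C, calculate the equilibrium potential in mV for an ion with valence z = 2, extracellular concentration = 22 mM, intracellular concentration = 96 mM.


E = (RT/(zF)) * ln(C_out/C_in)
T = 37 + 273.15 = 310.15 K
E = (8.314 * 310.15 / (2 * 96485)) * ln(22/96)
E = -19.69 mV


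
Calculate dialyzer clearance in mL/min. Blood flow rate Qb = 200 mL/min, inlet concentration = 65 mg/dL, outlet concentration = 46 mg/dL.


K = Qb * (Cb_in - Cb_out) / Cb_in
K = 200 * (65 - 46) / 65
K = 58.46 mL/min


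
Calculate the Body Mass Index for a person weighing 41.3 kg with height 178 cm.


BMI = weight / height^2
height = 178 cm = 1.78 m
BMI = 41.3 / 1.78^2
BMI = 13.03 kg/m^2


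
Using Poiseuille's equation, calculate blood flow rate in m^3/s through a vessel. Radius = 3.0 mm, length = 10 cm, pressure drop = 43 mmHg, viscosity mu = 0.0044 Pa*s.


Q = pi*r^4*dP / (8*mu*L)
r = 0.003 m, L = 0.1 m
dP = 43 mmHg = 5732.846 Pa
Q = 4.1444e-04 m^3/s


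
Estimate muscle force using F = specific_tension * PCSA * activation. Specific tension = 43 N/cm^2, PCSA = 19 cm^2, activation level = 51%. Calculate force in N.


F = sigma * PCSA * activation
F = 43 * 19 * 0.51
F = 416.7 N
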